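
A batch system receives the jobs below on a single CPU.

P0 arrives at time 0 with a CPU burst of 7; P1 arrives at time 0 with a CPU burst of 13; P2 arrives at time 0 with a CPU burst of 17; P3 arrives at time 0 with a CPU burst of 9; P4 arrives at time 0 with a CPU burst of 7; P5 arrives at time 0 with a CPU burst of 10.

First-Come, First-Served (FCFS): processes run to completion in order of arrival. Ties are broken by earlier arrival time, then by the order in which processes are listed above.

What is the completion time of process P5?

63

Gantt: | P0 0-7 | P1 7-20 | P2 20-37 | P3 37-46 | P4 46-53 | P5 53-63 |
Completion: P0=7  P1=20  P2=37  P3=46  P4=53  P5=63
Turnaround (C−A): P0=7  P1=20  P2=37  P3=46  P4=53  P5=63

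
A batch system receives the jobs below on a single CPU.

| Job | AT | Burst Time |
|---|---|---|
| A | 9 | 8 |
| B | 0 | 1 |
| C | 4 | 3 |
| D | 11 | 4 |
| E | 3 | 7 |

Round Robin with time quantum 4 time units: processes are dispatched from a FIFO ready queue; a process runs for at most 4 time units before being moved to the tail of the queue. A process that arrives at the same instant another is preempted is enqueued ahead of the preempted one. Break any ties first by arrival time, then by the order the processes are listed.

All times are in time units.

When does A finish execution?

Gantt: | B 0-1 | idle 1-3 | E 3-7 | C 7-10 | E 10-13 | A 13-17 | D 17-21 | A 21-25 |
Completion: A=25  B=1  C=10  D=21  E=13
Turnaround (C−A): A=16  B=1  C=6  D=10  E=10

25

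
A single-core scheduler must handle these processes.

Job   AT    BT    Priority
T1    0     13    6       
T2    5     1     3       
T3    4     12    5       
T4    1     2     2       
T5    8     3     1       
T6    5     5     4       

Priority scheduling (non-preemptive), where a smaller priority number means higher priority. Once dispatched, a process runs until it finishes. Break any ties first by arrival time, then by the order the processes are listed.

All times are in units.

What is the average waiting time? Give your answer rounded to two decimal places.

11.17

Gantt: | T1 0-13 | T5 13-16 | T4 16-18 | T2 18-19 | T6 19-24 | T3 24-36 |
Completion: T1=13  T2=19  T3=36  T4=18  T5=16  T6=24
Turnaround (C−A): T1=13  T2=14  T3=32  T4=17  T5=8  T6=19
Waiting times: T1=0, T2=13, T3=20, T4=15, T5=5, T6=14
Average waiting = (0+13+20+15+5+14) / 6 = 67/6 = 11.17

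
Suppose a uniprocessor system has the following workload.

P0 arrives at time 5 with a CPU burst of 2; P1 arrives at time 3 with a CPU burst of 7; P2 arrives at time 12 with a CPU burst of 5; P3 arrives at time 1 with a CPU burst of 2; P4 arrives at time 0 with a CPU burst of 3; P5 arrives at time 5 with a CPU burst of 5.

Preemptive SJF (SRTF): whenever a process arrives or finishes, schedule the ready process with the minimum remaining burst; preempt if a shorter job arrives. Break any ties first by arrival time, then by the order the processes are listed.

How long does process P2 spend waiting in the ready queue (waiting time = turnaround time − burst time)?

Gantt: | P4 0-3 | P3 3-5 | P0 5-7 | P5 7-12 | P2 12-17 | P1 17-24 |
Completion: P0=7  P1=24  P2=17  P3=5  P4=3  P5=12
Waiting(P2) = turnaround − burst = 5 − 5 = 0

0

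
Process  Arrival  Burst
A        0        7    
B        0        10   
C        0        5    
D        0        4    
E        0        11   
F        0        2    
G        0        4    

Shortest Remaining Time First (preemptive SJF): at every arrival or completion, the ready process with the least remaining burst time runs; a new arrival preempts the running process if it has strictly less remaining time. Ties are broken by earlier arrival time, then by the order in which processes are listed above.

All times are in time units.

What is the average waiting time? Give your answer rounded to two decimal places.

Gantt: | F 0-2 | D 2-6 | G 6-10 | C 10-15 | A 15-22 | B 22-32 | E 32-43 |
Completion: A=22  B=32  C=15  D=6  E=43  F=2  G=10
Waiting times: A=15, B=22, C=10, D=2, E=32, F=0, G=6
Average waiting = (15+22+10+2+32+0+6) / 7 = 87/7 = 12.43

12.43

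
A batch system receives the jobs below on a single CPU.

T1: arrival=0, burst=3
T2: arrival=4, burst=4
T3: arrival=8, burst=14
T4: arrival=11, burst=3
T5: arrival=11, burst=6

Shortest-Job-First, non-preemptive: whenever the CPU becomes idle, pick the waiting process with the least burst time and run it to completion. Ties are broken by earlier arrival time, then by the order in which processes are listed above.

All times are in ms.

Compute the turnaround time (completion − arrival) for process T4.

14

Timeline: | T1 0-3 | idle 3-4 | T2 4-8 | T3 8-22 | T4 22-25 | T5 25-31 |
Completion: T1=3  T2=8  T3=22  T4=25  T5=31
Turnaround(T4) = completion − arrival = 25 − 11 = 14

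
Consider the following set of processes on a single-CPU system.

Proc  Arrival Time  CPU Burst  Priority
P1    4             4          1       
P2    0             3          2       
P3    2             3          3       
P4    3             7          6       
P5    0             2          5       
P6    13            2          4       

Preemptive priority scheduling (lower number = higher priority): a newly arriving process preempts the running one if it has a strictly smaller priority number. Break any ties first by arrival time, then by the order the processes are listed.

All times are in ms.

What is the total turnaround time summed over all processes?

47

Schedule: | P2 0-3 | P3 3-4 | P1 4-8 | P3 8-10 | P5 10-12 | P4 12-13 | P6 13-15 | P4 15-21 |
Completion: P1=8  P2=3  P3=10  P4=21  P5=12  P6=15
Turnaround = completion − arrival: P1=4, P2=3, P3=8, P4=18, P5=12, P6=2
Total turnaround = 4 + 3 + 8 + 18 + 12 + 2 = 47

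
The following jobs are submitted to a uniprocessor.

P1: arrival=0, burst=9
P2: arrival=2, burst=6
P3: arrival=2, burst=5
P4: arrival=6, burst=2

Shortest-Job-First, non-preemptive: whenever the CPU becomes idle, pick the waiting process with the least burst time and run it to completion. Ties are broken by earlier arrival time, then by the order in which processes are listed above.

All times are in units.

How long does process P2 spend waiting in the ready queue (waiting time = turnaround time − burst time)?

Gantt: | P1 0-9 | P4 9-11 | P3 11-16 | P2 16-22 |
Completion: P1=9  P2=22  P3=16  P4=11
Waiting(P2) = turnaround − burst = 20 − 6 = 14

14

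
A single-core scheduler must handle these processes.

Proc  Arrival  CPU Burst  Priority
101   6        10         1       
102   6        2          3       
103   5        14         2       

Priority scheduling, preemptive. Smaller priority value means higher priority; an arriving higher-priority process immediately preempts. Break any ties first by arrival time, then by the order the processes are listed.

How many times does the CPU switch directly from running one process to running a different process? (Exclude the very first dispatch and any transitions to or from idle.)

3

Timeline: | idle 0-5 | 103 5-6 | 101 6-16 | 103 16-29 | 102 29-31 |
Completion: 101=16  102=31  103=29
Turnaround (C−A): 101=10  102=25  103=24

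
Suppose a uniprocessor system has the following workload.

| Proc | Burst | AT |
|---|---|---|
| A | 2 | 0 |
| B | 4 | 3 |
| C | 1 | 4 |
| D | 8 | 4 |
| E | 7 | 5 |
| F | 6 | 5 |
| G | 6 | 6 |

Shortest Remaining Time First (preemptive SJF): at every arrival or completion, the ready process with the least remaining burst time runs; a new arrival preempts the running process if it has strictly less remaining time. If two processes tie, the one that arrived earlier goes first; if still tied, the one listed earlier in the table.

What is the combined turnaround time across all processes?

84

Timeline: | A 0-2 | idle 2-3 | B 3-4 | C 4-5 | B 5-8 | F 8-14 | G 14-20 | E 20-27 | D 27-35 |
Completion: A=2  B=8  C=5  D=35  E=27  F=14  G=20
Turnaround (C−A): A=2  B=5  C=1  D=31  E=22  F=9  G=14
Turnaround = completion − arrival: A=2, B=5, C=1, D=31, E=22, F=9, G=14
Total turnaround = 2 + 5 + 1 + 31 + 22 + 9 + 14 = 84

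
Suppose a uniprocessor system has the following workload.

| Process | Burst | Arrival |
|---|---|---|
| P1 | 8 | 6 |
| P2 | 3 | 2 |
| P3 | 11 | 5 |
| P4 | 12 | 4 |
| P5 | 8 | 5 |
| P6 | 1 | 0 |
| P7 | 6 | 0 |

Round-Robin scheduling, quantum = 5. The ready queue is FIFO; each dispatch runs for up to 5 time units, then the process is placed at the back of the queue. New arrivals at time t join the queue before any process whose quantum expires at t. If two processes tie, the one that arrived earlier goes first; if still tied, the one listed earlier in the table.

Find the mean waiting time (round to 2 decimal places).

22.14

Timeline: | P6 0-1 | P7 1-6 | P2 6-9 | P4 9-14 | P3 14-19 | P5 19-24 | P1 24-29 | P7 29-30 | P4 30-35 | P3 35-40 | P5 40-43 | P1 43-46 | P4 46-48 | P3 48-49 |
Completion: P1=46  P2=9  P3=49  P4=48  P5=43  P6=1  P7=30
Turnaround (C−A): P1=40  P2=7  P3=44  P4=44  P5=38  P6=1  P7=30
Waiting times: P1=32, P2=4, P3=33, P4=32, P5=30, P6=0, P7=24
Average waiting = (32+4+33+32+30+0+24) / 7 = 155/7 = 22.14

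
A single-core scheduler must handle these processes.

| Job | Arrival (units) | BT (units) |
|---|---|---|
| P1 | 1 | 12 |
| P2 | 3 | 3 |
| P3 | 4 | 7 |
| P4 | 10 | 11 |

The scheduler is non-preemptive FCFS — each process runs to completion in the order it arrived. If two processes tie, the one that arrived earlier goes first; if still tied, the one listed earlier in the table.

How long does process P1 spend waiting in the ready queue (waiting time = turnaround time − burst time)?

Schedule: | idle 0-1 | P1 1-13 | P2 13-16 | P3 16-23 | P4 23-34 |
Completion: P1=13  P2=16  P3=23  P4=34
Turnaround (C−A): P1=12  P2=13  P3=19  P4=24
Waiting(P1) = turnaround − burst = 12 − 12 = 0

0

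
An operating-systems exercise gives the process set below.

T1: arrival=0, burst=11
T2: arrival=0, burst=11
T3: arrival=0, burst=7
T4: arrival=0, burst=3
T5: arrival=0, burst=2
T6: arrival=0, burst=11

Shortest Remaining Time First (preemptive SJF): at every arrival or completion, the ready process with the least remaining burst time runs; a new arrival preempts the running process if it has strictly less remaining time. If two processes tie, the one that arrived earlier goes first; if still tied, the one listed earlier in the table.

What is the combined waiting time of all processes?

Timeline: | T5 0-2 | T4 2-5 | T3 5-12 | T1 12-23 | T2 23-34 | T6 34-45 |
Completion: T1=23  T2=34  T3=12  T4=5  T5=2  T6=45
Waiting = turnaround − burst: T1=12, T2=23, T3=5, T4=2, T5=0, T6=34
Total waiting = 12 + 23 + 5 + 2 + 0 + 34 = 76

76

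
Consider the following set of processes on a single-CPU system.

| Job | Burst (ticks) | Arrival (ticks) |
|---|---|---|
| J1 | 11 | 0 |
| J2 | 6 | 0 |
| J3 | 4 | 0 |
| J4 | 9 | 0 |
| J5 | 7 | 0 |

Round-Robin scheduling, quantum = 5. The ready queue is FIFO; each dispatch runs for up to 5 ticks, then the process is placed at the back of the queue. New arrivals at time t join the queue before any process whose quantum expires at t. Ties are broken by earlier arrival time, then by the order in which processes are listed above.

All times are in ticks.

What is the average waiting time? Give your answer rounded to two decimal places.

22.80

Timeline: | J1 0-5 | J2 5-10 | J3 10-14 | J4 14-19 | J5 19-24 | J1 24-29 | J2 29-30 | J4 30-34 | J5 34-36 | J1 36-37 |
Completion: J1=37  J2=30  J3=14  J4=34  J5=36
Turnaround (C−A): J1=37  J2=30  J3=14  J4=34  J5=36
Waiting times: J1=26, J2=24, J3=10, J4=25, J5=29
Average waiting = (26+24+10+25+29) / 5 = 114/5 = 22.80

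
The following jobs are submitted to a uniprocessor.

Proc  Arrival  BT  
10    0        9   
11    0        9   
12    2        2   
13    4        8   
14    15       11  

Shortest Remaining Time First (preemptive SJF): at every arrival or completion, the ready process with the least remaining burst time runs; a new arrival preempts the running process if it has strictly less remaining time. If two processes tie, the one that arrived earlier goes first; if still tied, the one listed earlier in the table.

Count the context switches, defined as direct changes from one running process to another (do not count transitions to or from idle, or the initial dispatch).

Timeline: | 10 0-2 | 12 2-4 | 10 4-11 | 13 11-19 | 11 19-28 | 14 28-39 |
Completion: 10=11  11=28  12=4  13=19  14=39

5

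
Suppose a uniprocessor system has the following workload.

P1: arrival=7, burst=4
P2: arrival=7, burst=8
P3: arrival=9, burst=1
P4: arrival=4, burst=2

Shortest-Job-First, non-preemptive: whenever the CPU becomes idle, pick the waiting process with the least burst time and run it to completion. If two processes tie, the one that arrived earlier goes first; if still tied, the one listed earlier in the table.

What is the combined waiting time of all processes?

Gantt: | idle 0-4 | P4 4-6 | idle 6-7 | P1 7-11 | P3 11-12 | P2 12-20 |
Completion: P1=11  P2=20  P3=12  P4=6
Waiting = turnaround − burst: P1=0, P2=5, P3=2, P4=0
Total waiting = 0 + 5 + 2 + 0 = 7

7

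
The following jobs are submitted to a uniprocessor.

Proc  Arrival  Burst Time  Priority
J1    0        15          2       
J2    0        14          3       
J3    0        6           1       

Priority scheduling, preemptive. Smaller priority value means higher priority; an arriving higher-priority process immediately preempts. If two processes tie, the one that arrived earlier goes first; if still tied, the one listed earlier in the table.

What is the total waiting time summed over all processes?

27

Schedule: | J3 0-6 | J1 6-21 | J2 21-35 |
Completion: J1=21  J2=35  J3=6
Turnaround (C−A): J1=21  J2=35  J3=6
Waiting = turnaround − burst: J1=6, J2=21, J3=0
Total waiting = 6 + 21 + 0 = 27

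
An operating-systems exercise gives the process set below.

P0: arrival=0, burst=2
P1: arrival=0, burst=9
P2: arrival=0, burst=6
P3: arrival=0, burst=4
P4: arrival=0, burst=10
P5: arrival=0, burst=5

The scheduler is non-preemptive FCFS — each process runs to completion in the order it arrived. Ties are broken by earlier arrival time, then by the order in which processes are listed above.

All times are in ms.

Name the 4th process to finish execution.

Schedule: | P0 0-2 | P1 2-11 | P2 11-17 | P3 17-21 | P4 21-31 | P5 31-36 |
Completion: P0=2  P1=11  P2=17  P3=21  P4=31  P5=36
Turnaround (C−A): P0=2  P1=11  P2=17  P3=21  P4=31  P5=36
Finish order: P0 → P1 → P2 → P3 → P4 → P5

P3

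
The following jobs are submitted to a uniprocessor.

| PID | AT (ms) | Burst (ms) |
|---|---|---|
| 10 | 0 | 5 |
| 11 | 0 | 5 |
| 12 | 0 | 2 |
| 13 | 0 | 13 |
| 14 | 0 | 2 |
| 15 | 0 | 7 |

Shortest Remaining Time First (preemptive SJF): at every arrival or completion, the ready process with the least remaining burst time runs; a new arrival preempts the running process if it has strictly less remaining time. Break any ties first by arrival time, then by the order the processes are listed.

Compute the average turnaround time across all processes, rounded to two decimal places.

Gantt: | 12 0-2 | 14 2-4 | 10 4-9 | 11 9-14 | 15 14-21 | 13 21-34 |
Completion: 10=9  11=14  12=2  13=34  14=4  15=21
Turnaround (C−A): 10=9  11=14  12=2  13=34  14=4  15=21
Turnaround times: 10=9, 11=14, 12=2, 13=34, 14=4, 15=21
Average turnaround = (9+14+2+34+4+21) / 6 = 84/6 = 14.00

14.00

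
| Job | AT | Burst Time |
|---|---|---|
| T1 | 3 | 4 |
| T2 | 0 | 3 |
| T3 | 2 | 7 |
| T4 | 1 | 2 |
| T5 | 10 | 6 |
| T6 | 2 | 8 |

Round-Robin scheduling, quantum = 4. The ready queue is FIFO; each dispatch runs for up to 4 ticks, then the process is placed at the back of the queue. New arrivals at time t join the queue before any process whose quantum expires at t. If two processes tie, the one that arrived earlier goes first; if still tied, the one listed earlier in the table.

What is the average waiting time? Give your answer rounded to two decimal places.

9.17

Gantt: | T2 0-3 | T4 3-5 | T3 5-9 | T6 9-13 | T1 13-17 | T3 17-20 | T5 20-24 | T6 24-28 | T5 28-30 |
Completion: T1=17  T2=3  T3=20  T4=5  T5=30  T6=28
Turnaround (C−A): T1=14  T2=3  T3=18  T4=4  T5=20  T6=26
Waiting times: T1=10, T2=0, T3=11, T4=2, T5=14, T6=18
Average waiting = (10+0+11+2+14+18) / 6 = 55/6 = 9.17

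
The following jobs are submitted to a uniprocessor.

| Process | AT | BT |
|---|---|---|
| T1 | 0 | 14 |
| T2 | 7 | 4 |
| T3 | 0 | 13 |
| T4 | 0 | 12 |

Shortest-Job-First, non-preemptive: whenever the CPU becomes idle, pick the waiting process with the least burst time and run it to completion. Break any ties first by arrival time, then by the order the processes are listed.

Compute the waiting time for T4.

Gantt: | T4 0-12 | T2 12-16 | T3 16-29 | T1 29-43 |
Completion: T1=43  T2=16  T3=29  T4=12
Turnaround (C−A): T1=43  T2=9  T3=29  T4=12
Waiting(T4) = turnaround − burst = 12 − 12 = 0

0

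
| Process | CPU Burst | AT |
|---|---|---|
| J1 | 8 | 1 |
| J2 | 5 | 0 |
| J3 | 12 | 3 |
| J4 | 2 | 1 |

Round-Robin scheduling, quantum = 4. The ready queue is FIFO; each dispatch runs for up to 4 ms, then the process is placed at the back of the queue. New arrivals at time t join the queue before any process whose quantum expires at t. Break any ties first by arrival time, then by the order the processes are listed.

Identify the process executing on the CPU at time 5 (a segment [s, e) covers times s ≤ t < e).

J1

Timeline: | J2 0-4 | J1 4-8 | J4 8-10 | J3 10-14 | J2 14-15 | J1 15-19 | J3 19-27 |
Completion: J1=19  J2=15  J3=27  J4=10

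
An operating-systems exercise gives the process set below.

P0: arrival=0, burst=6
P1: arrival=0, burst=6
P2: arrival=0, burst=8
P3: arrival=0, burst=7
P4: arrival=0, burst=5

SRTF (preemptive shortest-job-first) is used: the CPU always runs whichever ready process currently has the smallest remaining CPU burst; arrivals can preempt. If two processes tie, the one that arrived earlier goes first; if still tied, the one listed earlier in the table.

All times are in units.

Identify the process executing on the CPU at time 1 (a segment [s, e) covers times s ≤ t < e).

Schedule: | P4 0-5 | P0 5-11 | P1 11-17 | P3 17-24 | P2 24-32 |
Completion: P0=11  P1=17  P2=32  P3=24  P4=5
Turnaround (C−A): P0=11  P1=17  P2=32  P3=24  P4=5

P4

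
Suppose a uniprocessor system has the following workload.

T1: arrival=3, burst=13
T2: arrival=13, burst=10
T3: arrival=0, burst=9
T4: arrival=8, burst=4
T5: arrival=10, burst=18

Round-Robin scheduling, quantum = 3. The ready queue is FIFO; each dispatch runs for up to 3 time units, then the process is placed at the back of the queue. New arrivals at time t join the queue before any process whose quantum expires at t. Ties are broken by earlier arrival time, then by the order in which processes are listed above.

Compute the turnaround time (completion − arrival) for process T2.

35

Timeline: | T3 0-3 | T1 3-6 | T3 6-9 | T1 9-12 | T4 12-15 | T3 15-18 | T5 18-21 | T1 21-24 | T2 24-27 | T4 27-28 | T5 28-31 | T1 31-34 | T2 34-37 | T5 37-40 | T1 40-41 | T2 41-44 | T5 44-47 | T2 47-48 | T5 48-54 |
Completion: T1=41  T2=48  T3=18  T4=28  T5=54
Turnaround(T2) = completion − arrival = 48 − 13 = 35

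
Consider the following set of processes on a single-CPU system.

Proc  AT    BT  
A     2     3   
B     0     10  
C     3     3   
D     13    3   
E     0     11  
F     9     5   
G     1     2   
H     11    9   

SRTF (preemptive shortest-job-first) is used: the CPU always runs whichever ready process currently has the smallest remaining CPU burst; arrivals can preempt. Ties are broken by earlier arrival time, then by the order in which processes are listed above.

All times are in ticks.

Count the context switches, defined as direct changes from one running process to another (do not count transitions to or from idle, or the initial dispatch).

Timeline: | B 0-1 | G 1-3 | A 3-6 | C 6-9 | F 9-14 | D 14-17 | B 17-26 | H 26-35 | E 35-46 |
Completion: A=6  B=26  C=9  D=17  E=46  F=14  G=3  H=35

8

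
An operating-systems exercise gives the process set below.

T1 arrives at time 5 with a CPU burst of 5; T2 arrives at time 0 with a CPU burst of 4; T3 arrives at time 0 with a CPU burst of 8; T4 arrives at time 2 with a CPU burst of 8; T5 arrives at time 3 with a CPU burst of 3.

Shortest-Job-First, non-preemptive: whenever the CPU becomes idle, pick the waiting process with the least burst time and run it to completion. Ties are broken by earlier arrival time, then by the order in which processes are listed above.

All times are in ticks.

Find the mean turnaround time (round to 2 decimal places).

12.20

Gantt: | T2 0-4 | T5 4-7 | T1 7-12 | T3 12-20 | T4 20-28 |
Completion: T1=12  T2=4  T3=20  T4=28  T5=7
Turnaround times: T1=7, T2=4, T3=20, T4=26, T5=4
Average turnaround = (7+4+20+26+4) / 5 = 61/5 = 12.20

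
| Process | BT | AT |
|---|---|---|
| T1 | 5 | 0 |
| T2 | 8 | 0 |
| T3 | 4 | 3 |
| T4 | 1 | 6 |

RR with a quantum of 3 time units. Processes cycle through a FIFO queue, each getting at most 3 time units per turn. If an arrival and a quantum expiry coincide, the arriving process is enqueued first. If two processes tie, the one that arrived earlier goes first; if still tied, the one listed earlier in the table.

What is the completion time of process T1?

Gantt: | T1 0-3 | T2 3-6 | T3 6-9 | T1 9-11 | T4 11-12 | T2 12-15 | T3 15-16 | T2 16-18 |
Completion: T1=11  T2=18  T3=16  T4=12
Turnaround (C−A): T1=11  T2=18  T3=13  T4=6

11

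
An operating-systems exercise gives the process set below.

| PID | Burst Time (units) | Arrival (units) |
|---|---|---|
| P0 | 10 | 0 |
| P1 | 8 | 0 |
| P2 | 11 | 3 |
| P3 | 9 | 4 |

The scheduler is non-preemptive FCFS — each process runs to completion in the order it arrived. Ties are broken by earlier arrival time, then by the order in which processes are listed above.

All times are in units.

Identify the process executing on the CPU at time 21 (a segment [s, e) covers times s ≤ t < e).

P2

Timeline: | P0 0-10 | P1 10-18 | P2 18-29 | P3 29-38 |
Completion: P0=10  P1=18  P2=29  P3=38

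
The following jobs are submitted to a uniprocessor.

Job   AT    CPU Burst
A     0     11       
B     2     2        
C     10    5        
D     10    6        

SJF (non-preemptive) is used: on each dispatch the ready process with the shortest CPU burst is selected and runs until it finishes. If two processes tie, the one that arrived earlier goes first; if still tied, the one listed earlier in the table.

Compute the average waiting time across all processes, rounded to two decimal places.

5.00

Gantt: | A 0-11 | B 11-13 | C 13-18 | D 18-24 |
Completion: A=11  B=13  C=18  D=24
Turnaround (C−A): A=11  B=11  C=8  D=14
Waiting times: A=0, B=9, C=3, D=8
Average waiting = (0+9+3+8) / 4 = 20/4 = 5.00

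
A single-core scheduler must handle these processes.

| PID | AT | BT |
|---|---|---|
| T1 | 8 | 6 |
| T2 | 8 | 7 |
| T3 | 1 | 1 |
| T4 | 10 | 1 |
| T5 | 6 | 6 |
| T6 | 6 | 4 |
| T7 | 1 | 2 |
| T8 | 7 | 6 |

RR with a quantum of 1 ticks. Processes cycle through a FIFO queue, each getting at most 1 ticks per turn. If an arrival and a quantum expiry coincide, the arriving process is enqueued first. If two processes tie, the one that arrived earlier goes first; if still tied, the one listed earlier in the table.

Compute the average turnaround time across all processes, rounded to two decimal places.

Timeline: | idle 0-1 | T3 1-2 | T7 2-4 | idle 4-6 | T5 6-7 | T6 7-8 | T8 8-9 | T5 9-10 | T1 10-11 | T2 11-12 | T6 12-13 | T8 13-14 | T4 14-15 | T5 15-16 | T1 16-17 | T2 17-18 | T6 18-19 | T8 19-20 | T5 20-21 | T1 21-22 | T2 22-23 | T6 23-24 | T8 24-25 | T5 25-26 | T1 26-27 | T2 27-28 | T8 28-29 | T5 29-30 | T1 30-31 | T2 31-32 | T8 32-33 | T1 33-34 | T2 34-36 |
Completion: T1=34  T2=36  T3=2  T4=15  T5=30  T6=24  T7=4  T8=33
Turnaround times: T1=26, T2=28, T3=1, T4=5, T5=24, T6=18, T7=3, T8=26
Average turnaround = (26+28+1+5+24+18+3+26) / 8 = 131/8 = 16.38

16.38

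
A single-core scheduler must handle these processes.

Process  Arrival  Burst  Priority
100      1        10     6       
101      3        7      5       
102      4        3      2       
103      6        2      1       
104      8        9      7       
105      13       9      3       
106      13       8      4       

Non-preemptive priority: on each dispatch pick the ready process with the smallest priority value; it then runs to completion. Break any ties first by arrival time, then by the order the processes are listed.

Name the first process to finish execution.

100

Timeline: | idle 0-1 | 100 1-11 | 103 11-13 | 102 13-16 | 105 16-25 | 106 25-33 | 101 33-40 | 104 40-49 |
Completion: 100=11  101=40  102=16  103=13  104=49  105=25  106=33
Turnaround (C−A): 100=10  101=37  102=12  103=7  104=41  105=12  106=20
Finish order: 100 → 103 → 102 → 105 → 106 → 101 → 104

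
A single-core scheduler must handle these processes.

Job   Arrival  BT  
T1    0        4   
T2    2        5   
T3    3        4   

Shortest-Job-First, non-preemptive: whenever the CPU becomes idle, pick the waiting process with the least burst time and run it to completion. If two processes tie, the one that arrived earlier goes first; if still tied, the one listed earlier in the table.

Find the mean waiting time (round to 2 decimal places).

Schedule: | T1 0-4 | T3 4-8 | T2 8-13 |
Completion: T1=4  T2=13  T3=8
Turnaround (C−A): T1=4  T2=11  T3=5
Waiting times: T1=0, T2=6, T3=1
Average waiting = (0+6+1) / 3 = 7/3 = 2.33

2.33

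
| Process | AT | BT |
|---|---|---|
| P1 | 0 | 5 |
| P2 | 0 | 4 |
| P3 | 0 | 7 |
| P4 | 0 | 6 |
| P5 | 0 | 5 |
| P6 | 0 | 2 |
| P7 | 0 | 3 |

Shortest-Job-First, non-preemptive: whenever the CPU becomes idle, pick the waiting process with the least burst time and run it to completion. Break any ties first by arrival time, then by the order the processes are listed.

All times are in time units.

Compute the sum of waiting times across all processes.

Schedule: | P6 0-2 | P7 2-5 | P2 5-9 | P1 9-14 | P5 14-19 | P4 19-25 | P3 25-32 |
Completion: P1=14  P2=9  P3=32  P4=25  P5=19  P6=2  P7=5
Turnaround (C−A): P1=14  P2=9  P3=32  P4=25  P5=19  P6=2  P7=5
Waiting = turnaround − burst: P1=9, P2=5, P3=25, P4=19, P5=14, P6=0, P7=2
Total waiting = 9 + 5 + 25 + 19 + 14 + 0 + 2 = 74

74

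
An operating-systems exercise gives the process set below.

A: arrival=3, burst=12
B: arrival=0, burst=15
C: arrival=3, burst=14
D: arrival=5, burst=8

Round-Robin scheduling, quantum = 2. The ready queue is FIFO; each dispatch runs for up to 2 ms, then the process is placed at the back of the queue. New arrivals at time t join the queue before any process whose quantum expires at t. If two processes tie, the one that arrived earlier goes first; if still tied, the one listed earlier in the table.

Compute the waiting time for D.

Gantt: | B 0-4 | A 4-6 | C 6-8 | B 8-10 | D 10-12 | A 12-14 | C 14-16 | B 16-18 | D 18-20 | A 20-22 | C 22-24 | B 24-26 | D 26-28 | A 28-30 | C 30-32 | B 32-34 | D 34-36 | A 36-38 | C 38-40 | B 40-42 | A 42-44 | C 44-46 | B 46-47 | C 47-49 |
Completion: A=44  B=47  C=49  D=36
Turnaround (C−A): A=41  B=47  C=46  D=31
Waiting(D) = turnaround − burst = 31 − 8 = 23

23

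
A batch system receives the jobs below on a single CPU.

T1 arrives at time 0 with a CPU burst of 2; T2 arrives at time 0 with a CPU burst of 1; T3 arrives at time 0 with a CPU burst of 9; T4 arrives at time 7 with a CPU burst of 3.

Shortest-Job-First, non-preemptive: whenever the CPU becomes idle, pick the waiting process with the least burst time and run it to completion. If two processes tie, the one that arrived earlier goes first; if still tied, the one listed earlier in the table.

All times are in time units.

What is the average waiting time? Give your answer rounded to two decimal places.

2.25

Timeline: | T2 0-1 | T1 1-3 | T3 3-12 | T4 12-15 |
Completion: T1=3  T2=1  T3=12  T4=15
Waiting times: T1=1, T2=0, T3=3, T4=5
Average waiting = (1+0+3+5) / 4 = 9/4 = 2.25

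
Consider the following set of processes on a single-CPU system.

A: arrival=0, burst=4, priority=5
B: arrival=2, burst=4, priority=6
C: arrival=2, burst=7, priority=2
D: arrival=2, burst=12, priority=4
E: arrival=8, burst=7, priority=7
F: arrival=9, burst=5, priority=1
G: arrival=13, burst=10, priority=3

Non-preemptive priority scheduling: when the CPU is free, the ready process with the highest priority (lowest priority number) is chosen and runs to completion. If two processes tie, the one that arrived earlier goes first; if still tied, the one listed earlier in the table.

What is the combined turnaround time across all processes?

Timeline: | A 0-4 | C 4-11 | F 11-16 | G 16-26 | D 26-38 | B 38-42 | E 42-49 |
Completion: A=4  B=42  C=11  D=38  E=49  F=16  G=26
Turnaround = completion − arrival: A=4, B=40, C=9, D=36, E=41, F=7, G=13
Total turnaround = 4 + 40 + 9 + 36 + 41 + 7 + 13 = 150

150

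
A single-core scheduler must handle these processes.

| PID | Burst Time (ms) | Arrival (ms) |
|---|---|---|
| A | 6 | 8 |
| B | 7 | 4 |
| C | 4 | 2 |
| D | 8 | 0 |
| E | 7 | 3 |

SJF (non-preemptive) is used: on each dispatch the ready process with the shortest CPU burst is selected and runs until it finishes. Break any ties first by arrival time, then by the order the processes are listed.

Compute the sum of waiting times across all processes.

Gantt: | D 0-8 | C 8-12 | A 12-18 | E 18-25 | B 25-32 |
Completion: A=18  B=32  C=12  D=8  E=25
Waiting = turnaround − burst: A=4, B=21, C=6, D=0, E=15
Total waiting = 4 + 21 + 6 + 0 + 15 = 46

46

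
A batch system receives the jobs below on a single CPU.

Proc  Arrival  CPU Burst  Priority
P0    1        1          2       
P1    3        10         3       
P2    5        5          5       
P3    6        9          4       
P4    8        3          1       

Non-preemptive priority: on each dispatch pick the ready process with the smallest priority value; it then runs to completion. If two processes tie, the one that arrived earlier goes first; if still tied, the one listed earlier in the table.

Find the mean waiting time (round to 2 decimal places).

7.00

Schedule: | idle 0-1 | P0 1-2 | idle 2-3 | P1 3-13 | P4 13-16 | P3 16-25 | P2 25-30 |
Completion: P0=2  P1=13  P2=30  P3=25  P4=16
Turnaround (C−A): P0=1  P1=10  P2=25  P3=19  P4=8
Waiting times: P0=0, P1=0, P2=20, P3=10, P4=5
Average waiting = (0+0+20+10+5) / 5 = 35/5 = 7.00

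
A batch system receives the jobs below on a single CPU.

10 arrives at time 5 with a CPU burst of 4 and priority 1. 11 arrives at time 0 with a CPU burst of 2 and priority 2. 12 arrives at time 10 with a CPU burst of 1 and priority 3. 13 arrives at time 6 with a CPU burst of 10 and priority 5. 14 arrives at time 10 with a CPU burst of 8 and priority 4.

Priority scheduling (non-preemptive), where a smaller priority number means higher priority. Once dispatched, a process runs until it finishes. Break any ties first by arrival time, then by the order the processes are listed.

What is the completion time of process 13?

19

Timeline: | 11 0-2 | idle 2-5 | 10 5-9 | 13 9-19 | 12 19-20 | 14 20-28 |
Completion: 10=9  11=2  12=20  13=19  14=28
Turnaround (C−A): 10=4  11=2  12=10  13=13  14=18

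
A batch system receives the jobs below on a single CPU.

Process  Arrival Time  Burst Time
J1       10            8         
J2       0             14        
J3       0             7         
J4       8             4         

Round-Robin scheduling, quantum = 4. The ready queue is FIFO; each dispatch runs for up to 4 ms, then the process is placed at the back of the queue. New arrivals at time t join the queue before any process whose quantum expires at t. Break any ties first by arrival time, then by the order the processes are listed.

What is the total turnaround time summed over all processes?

Gantt: | J2 0-4 | J3 4-8 | J2 8-12 | J4 12-16 | J3 16-19 | J1 19-23 | J2 23-27 | J1 27-31 | J2 31-33 |
Completion: J1=31  J2=33  J3=19  J4=16
Turnaround = completion − arrival: J1=21, J2=33, J3=19, J4=8
Total turnaround = 21 + 33 + 19 + 8 = 81

81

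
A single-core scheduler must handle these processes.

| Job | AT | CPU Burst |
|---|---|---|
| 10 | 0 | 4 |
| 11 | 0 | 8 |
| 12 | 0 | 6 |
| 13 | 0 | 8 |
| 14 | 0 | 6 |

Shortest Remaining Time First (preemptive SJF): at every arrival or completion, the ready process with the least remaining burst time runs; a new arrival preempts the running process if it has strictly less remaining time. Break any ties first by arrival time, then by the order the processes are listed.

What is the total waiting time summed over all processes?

Gantt: | 10 0-4 | 12 4-10 | 14 10-16 | 11 16-24 | 13 24-32 |
Completion: 10=4  11=24  12=10  13=32  14=16
Waiting = turnaround − burst: 10=0, 11=16, 12=4, 13=24, 14=10
Total waiting = 0 + 16 + 4 + 24 + 10 = 54

54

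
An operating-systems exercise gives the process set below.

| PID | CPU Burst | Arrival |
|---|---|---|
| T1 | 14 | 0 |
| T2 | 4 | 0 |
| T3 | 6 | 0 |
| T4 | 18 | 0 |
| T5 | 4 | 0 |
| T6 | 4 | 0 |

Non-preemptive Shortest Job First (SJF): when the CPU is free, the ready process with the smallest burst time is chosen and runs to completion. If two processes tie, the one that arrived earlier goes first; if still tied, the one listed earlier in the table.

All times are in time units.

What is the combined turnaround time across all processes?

124

Schedule: | T2 0-4 | T5 4-8 | T6 8-12 | T3 12-18 | T1 18-32 | T4 32-50 |
Completion: T1=32  T2=4  T3=18  T4=50  T5=8  T6=12
Turnaround = completion − arrival: T1=32, T2=4, T3=18, T4=50, T5=8, T6=12
Total turnaround = 32 + 4 + 18 + 50 + 8 + 12 = 124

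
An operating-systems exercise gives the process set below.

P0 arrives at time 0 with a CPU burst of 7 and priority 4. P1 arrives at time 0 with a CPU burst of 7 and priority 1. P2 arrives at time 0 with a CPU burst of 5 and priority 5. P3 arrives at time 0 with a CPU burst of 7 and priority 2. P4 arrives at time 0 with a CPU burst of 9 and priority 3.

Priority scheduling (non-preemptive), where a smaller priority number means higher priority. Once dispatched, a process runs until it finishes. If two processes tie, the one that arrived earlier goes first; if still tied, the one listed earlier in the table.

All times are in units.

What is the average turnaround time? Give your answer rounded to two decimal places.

21.80

Schedule: | P1 0-7 | P3 7-14 | P4 14-23 | P0 23-30 | P2 30-35 |
Completion: P0=30  P1=7  P2=35  P3=14  P4=23
Turnaround times: P0=30, P1=7, P2=35, P3=14, P4=23
Average turnaround = (30+7+35+14+23) / 5 = 109/5 = 21.80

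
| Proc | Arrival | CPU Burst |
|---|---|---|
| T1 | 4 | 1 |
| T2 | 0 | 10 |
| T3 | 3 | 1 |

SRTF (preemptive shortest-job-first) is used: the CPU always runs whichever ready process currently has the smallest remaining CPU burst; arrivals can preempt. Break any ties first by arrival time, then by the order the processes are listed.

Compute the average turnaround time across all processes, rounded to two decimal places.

4.67

Schedule: | T2 0-3 | T3 3-4 | T1 4-5 | T2 5-12 |
Completion: T1=5  T2=12  T3=4
Turnaround (C−A): T1=1  T2=12  T3=1
Turnaround times: T1=1, T2=12, T3=1
Average turnaround = (1+12+1) / 3 = 14/3 = 4.67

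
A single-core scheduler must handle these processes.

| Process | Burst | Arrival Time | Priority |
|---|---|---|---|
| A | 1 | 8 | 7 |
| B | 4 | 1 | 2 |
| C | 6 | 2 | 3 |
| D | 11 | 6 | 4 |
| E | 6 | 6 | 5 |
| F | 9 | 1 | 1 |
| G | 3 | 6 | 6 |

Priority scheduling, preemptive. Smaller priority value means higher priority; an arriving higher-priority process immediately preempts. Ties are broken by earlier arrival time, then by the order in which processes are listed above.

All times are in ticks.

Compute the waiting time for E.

Schedule: | idle 0-1 | F 1-10 | B 10-14 | C 14-20 | D 20-31 | E 31-37 | G 37-40 | A 40-41 |
Completion: A=41  B=14  C=20  D=31  E=37  F=10  G=40
Waiting(E) = turnaround − burst = 31 − 6 = 25

25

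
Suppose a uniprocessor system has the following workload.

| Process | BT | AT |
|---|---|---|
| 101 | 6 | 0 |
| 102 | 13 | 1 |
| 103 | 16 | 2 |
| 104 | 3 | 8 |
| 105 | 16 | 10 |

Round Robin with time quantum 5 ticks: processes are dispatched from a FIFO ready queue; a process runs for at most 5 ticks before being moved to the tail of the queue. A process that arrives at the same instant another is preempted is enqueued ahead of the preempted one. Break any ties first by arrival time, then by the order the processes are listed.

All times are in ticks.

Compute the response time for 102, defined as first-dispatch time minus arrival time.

4

Schedule: | 101 0-5 | 102 5-10 | 103 10-15 | 101 15-16 | 104 16-19 | 105 19-24 | 102 24-29 | 103 29-34 | 105 34-39 | 102 39-42 | 103 42-47 | 105 47-52 | 103 52-53 | 105 53-54 |
Completion: 101=16  102=42  103=53  104=19  105=54
Turnaround (C−A): 101=16  102=41  103=51  104=11  105=44
Response(102) = first start − arrival = 5 − 1 = 4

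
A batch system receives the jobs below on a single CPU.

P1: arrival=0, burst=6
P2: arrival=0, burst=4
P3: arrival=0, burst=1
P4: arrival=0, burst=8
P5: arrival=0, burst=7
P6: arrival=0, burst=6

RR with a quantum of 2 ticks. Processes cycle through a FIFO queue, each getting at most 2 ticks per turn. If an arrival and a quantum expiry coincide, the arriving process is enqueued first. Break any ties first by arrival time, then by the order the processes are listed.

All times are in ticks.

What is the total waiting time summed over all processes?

103

Timeline: | P1 0-2 | P2 2-4 | P3 4-5 | P4 5-7 | P5 7-9 | P6 9-11 | P1 11-13 | P2 13-15 | P4 15-17 | P5 17-19 | P6 19-21 | P1 21-23 | P4 23-25 | P5 25-27 | P6 27-29 | P4 29-31 | P5 31-32 |
Completion: P1=23  P2=15  P3=5  P4=31  P5=32  P6=29
Turnaround (C−A): P1=23  P2=15  P3=5  P4=31  P5=32  P6=29
Waiting = turnaround − burst: P1=17, P2=11, P3=4, P4=23, P5=25, P6=23
Total waiting = 17 + 11 + 4 + 23 + 25 + 23 = 103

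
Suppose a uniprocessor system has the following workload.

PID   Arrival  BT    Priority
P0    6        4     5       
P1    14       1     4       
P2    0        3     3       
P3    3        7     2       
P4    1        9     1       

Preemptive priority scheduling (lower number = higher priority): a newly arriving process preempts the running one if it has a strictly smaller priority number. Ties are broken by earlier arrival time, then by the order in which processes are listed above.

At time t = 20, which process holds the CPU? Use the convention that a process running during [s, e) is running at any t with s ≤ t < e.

Gantt: | P2 0-1 | P4 1-10 | P3 10-17 | P2 17-19 | P1 19-20 | P0 20-24 |
Completion: P0=24  P1=20  P2=19  P3=17  P4=10
Turnaround (C−A): P0=18  P1=6  P2=19  P3=14  P4=9

P0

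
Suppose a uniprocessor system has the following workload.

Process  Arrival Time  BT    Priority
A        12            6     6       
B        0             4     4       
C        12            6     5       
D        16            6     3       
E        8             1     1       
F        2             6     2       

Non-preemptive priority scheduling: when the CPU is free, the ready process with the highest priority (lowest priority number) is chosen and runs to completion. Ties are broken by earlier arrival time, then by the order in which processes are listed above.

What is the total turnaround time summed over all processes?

Schedule: | B 0-4 | F 4-10 | E 10-11 | idle 11-12 | C 12-18 | D 18-24 | A 24-30 |
Completion: A=30  B=4  C=18  D=24  E=11  F=10
Turnaround = completion − arrival: A=18, B=4, C=6, D=8, E=3, F=8
Total turnaround = 18 + 4 + 6 + 8 + 3 + 8 = 47

47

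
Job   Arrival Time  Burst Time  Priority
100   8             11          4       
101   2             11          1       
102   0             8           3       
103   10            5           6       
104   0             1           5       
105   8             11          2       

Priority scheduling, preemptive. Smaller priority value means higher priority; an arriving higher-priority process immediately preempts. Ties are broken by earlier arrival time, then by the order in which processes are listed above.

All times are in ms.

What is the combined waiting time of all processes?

122

Timeline: | 102 0-2 | 101 2-13 | 105 13-24 | 102 24-30 | 100 30-41 | 104 41-42 | 103 42-47 |
Completion: 100=41  101=13  102=30  103=47  104=42  105=24
Turnaround (C−A): 100=33  101=11  102=30  103=37  104=42  105=16
Waiting = turnaround − burst: 100=22, 101=0, 102=22, 103=32, 104=41, 105=5
Total waiting = 22 + 0 + 22 + 32 + 41 + 5 = 122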